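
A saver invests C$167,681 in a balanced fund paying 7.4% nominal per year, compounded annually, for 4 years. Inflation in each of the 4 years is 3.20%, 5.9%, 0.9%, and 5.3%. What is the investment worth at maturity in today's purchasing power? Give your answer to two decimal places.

Nominal value at maturity: C$167,681 × (1 + 7.4%)^4 ≈ C$223,100.72.
Price-level factor over 4 years: 1.0320 × 1.059 × 1.009 × 1.053 ≈ 1.1611683636.
The maturity value deflated by that factor is the answer in today's purchasing power.

C$192,134.69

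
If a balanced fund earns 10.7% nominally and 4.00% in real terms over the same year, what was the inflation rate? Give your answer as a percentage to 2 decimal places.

From (1+r_nom) = (1+r_real)(1+π), we get 1+π = (1 + 10.7%)/(1 + 4.00%) = 1.107/1.0400 ≈ 1.06442.
So π ≈ 6.4423%.

6.44%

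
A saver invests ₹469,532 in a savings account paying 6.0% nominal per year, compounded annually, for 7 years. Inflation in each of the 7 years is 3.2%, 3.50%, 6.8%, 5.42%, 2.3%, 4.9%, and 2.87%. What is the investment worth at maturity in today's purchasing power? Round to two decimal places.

₹531,804.59

Nominal value at maturity: ₹469,532 × (1 + 6.0%)^7 ≈ ₹706,002.52.
Price-level factor over 7 years: 1.032 × 1.0350 × 1.068 × 1.0542 × 1.023 × 1.049 × 1.0287 ≈ 1.3275600457.
The maturity value deflated by that factor is the answer in today's purchasing power.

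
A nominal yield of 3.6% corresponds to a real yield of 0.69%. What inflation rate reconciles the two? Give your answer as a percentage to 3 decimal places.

From (1+r_nom) = (1+r_real)(1+π), we get 1+π = (1 + 3.6%)/(1 + 0.69%) = 1.036/1.0069 ≈ 1.02890.
So π ≈ 2.8901%.

2.890%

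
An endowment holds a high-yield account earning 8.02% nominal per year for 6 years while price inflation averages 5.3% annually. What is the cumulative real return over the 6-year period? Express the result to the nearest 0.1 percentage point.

The annual real rate is (1+8.02%)/(1+5.3%) − 1 = 2.5831%.
Compounded over 6 years: (1 + 0.025831)^6 − 1 ≈ 0.16535.

16.5%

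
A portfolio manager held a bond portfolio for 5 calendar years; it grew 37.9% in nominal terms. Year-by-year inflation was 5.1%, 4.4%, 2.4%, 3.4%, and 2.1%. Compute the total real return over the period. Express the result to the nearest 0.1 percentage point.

Cumulative inflation factor: 1.051 × 1.044 × 1.024 × 1.034 × 1.021 ≈ 1.18618.
Nominal growth factor: 1.37900. Real growth factor = 1.37900 / 1.18618 ≈ 1.16256.
Total real return ≈ 16.2558%.

16.3%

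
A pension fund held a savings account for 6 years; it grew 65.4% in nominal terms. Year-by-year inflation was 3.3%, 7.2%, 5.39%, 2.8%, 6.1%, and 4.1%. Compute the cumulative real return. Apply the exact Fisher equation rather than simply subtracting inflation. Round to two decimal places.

24.82%

Cumulative inflation factor: 1.033 × 1.072 × 1.0539 × 1.028 × 1.061 × 1.041 ≈ 1.32512.
Nominal growth factor: 1.65400. Real growth factor = 1.65400 / 1.32512 ≈ 1.24819.
Total real return ≈ 24.8193%.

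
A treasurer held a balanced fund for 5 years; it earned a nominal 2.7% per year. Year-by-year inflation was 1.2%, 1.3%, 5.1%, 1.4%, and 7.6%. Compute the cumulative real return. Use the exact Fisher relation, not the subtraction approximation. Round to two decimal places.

Cumulative inflation factor: 1.012 × 1.013 × 1.051 × 1.014 × 1.076 ≈ 1.17555.
Nominal growth factor: 1.14249. Real growth factor = 1.14249 / 1.17555 ≈ 0.97187.
Total real return ≈ -2.8127%.

-2.81%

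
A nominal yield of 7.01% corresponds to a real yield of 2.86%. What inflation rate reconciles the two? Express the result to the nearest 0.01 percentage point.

4.03%

From (1+r_nom) = (1+r_real)(1+π), we get 1+π = (1 + 7.01%)/(1 + 2.86%) = 1.0701/1.0286 ≈ 1.04035.
So π ≈ 4.0346%.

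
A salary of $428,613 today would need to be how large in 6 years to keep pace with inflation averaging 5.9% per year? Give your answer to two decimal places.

Cumulative price-level factor: (1+5.9%)^6 ≈ 1.4105086721.
Multiplying $428,613 by the price-level factor gives the future nominal sum.

$604,562.35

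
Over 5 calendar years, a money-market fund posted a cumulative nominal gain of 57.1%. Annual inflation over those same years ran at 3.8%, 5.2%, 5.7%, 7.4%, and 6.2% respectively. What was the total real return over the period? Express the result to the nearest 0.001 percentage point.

Cumulative inflation factor: 1.038 × 1.052 × 1.057 × 1.074 × 1.062 ≈ 1.31649.
Nominal growth factor: 1.57100. Real growth factor = 1.57100 / 1.31649 ≈ 1.19333.
Total real return ≈ 19.3327%.

19.333%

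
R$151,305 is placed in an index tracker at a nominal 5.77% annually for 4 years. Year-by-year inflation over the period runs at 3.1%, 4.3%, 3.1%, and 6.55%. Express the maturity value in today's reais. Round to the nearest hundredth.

Nominal value at maturity: R$151,305 × (1 + 5.77%)^4 ≈ R$189,366.56.
Price-level factor over 4 years: 1.031 × 1.043 × 1.031 × 1.0655 ≈ 1.1812860982.
Dividing the nominal maturity value by the price-level factor gives the value in today's money.

R$160,305.42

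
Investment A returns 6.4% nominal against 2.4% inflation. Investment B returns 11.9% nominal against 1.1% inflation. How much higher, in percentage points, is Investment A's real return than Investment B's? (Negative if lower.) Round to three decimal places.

-6.776

Investment A real return: 1.064/1.024 − 1 = 3.9063%.
Investment B real return: 1.119/1.011 − 1 = 10.6825%.
Difference: 3.9063 − 10.6825 = -6.7762 pp.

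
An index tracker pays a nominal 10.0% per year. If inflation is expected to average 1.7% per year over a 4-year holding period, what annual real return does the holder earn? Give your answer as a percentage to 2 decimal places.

8.16%

With constant rates the annual real return is the same each year: (1+10.0%)/(1+1.7%) − 1 = 0.08161.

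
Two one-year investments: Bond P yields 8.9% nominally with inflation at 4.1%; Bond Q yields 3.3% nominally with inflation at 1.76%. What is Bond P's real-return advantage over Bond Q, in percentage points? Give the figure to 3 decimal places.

Bond P real return: 1.089/1.041 − 1 = 4.6110%.
Bond Q real return: 1.033/1.0176 − 1 = 1.5134%.
Difference: 4.6110 − 1.5134 = 3.0976 pp.

3.098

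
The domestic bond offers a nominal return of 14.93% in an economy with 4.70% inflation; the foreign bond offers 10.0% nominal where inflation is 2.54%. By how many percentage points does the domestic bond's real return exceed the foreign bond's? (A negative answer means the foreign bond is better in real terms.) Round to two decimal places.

2.50

The domestic bond real return: 1.1493/1.0470 − 1 = 9.771%.
The foreign bond real return: 1.100/1.0254 − 1 = 7.275%.
Difference: 9.771 − 7.275 = 2.496 pp.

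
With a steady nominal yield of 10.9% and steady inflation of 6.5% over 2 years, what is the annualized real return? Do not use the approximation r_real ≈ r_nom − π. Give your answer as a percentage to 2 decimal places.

With constant rates the annual real return is the same each year: (1+10.9%)/(1+6.5%) − 1 = 0.04131.

4.13%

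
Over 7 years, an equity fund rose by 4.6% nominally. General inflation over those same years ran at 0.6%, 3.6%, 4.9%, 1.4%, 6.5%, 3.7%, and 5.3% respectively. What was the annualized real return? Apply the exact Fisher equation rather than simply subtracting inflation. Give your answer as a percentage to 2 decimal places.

-2.94%

Cumulative inflation factor: 1.006 × 1.036 × 1.049 × 1.014 × 1.065 × 1.037 × 1.053 ≈ 1.28922.
Nominal growth factor: 1.04600. Real growth factor = 1.04600 / 1.28922 ≈ 0.81134.
Annualized: 0.81134^(1/7) − 1 ≈ -0.02942.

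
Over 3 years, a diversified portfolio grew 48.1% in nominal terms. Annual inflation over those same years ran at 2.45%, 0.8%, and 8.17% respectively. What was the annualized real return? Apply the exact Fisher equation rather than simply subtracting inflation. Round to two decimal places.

Cumulative inflation factor: 1.0245 × 1.008 × 1.0817 ≈ 1.11707.
Nominal growth factor: 1.48100. Real growth factor = 1.48100 / 1.11707 ≈ 1.32579.
Annualized: 1.32579^(1/3) − 1 ≈ 0.09856.

9.86%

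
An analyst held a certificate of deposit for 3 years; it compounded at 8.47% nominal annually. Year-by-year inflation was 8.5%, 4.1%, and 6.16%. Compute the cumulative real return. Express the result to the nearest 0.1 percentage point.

Cumulative inflation factor: 1.085 × 1.041 × 1.0616 ≈ 1.19906.
Nominal growth factor: 1.27623. Real growth factor = 1.27623 / 1.19906 ≈ 1.06436.
Total real return ≈ 6.4358%.

6.4%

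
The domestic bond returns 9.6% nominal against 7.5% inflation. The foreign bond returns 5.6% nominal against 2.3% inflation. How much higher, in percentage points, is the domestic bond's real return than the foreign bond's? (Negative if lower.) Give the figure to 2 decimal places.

-1.27

The domestic bond real return: 1.096/1.075 − 1 = 1.953%.
The foreign bond real return: 1.056/1.023 − 1 = 3.226%.
Difference: 1.953 − 3.226 = -1.273 pp.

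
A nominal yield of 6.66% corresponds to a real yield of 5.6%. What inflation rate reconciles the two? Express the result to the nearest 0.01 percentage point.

From (1+r_nom) = (1+r_real)(1+π), we get 1+π = (1 + 6.66%)/(1 + 5.6%) = 1.0666/1.056 ≈ 1.01004.
So π ≈ 1.0038%.

1.00%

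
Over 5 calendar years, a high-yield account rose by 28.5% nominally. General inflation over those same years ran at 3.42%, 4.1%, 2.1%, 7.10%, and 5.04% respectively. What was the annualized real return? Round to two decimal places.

0.77%

Cumulative inflation factor: 1.0342 × 1.041 × 1.021 × 1.0710 × 1.0504 ≈ 1.23659.
Nominal growth factor: 1.28500. Real growth factor = 1.28500 / 1.23659 ≈ 1.03915.
Annualized: 1.03915^(1/5) − 1 ≈ 0.00771.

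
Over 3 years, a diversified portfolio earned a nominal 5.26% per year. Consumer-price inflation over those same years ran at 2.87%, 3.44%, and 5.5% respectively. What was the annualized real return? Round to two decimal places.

Cumulative inflation factor: 1.0287 × 1.0344 × 1.055 ≈ 1.12261.
Nominal growth factor: 1.16625. Real growth factor = 1.16625 / 1.12261 ≈ 1.03887.
Annualized: 1.03887^(1/3) − 1 ≈ 0.01279.

1.28%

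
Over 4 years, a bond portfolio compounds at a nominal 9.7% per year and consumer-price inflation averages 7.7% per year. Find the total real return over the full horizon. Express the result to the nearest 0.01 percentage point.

7.64%

The annual real rate is (1+9.7%)/(1+7.7%) − 1 = 1.8570%.
Compounded over 4 years: (1 + 0.018570)^4 − 1 ≈ 0.07638.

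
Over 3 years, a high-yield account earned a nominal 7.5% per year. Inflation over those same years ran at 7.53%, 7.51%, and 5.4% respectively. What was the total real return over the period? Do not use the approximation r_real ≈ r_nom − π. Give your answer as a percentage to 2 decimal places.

Cumulative inflation factor: 1.0753 × 1.0751 × 1.054 ≈ 1.21848.
Nominal growth factor: 1.24230. Real growth factor = 1.24230 / 1.21848 ≈ 1.01954.
Total real return ≈ 1.9545%.

1.95%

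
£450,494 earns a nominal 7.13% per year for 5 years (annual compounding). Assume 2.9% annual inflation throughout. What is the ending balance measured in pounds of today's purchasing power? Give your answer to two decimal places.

Nominal value at maturity: £450,494 × (1 + 7.13%)^5 ≈ £635,688.76.
Price-level factor over 5 years: (1 + 2.9%)^5 ≈ 1.1536574469.
The maturity value deflated by that factor is the answer in today's purchasing power.

£551,020.38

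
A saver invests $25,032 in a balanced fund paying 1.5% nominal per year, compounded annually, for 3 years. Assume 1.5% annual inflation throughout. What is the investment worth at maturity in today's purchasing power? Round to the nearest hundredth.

Nominal value at maturity: $25,032 × (1 + 1.5%)^3 ≈ $26,175.42.
Price-level factor over 3 years: (1 + 1.5%)^3 = 1.045678375.
Dividing the nominal maturity value by the price-level factor gives the value in today's money.

$25,032.00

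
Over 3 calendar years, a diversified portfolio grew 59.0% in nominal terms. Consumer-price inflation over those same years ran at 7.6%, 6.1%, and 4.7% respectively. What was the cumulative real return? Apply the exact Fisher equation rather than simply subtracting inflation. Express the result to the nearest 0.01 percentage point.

33.02%

Cumulative inflation factor: 1.076 × 1.061 × 1.047 ≈ 1.19529.
Nominal growth factor: 1.59000. Real growth factor = 1.59000 / 1.19529 ≈ 1.33022.
Total real return ≈ 33.0218%.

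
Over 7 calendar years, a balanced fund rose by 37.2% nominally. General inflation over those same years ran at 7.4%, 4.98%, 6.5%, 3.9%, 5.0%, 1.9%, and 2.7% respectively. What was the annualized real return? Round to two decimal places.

Cumulative inflation factor: 1.074 × 1.0498 × 1.065 × 1.039 × 1.050 × 1.019 × 1.027 ≈ 1.37091.
Nominal growth factor: 1.37200. Real growth factor = 1.37200 / 1.37091 ≈ 1.00079.
Annualized: 1.00079^(1/7) − 1 ≈ 0.00011.

0.01%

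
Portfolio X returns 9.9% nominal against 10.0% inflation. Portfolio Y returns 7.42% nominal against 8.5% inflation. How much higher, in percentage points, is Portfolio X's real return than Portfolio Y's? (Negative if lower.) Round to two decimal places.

0.90

Portfolio X real return: 1.099/1.100 − 1 = -0.091%.
Portfolio Y real return: 1.0742/1.085 − 1 = -0.995%.
Difference: -0.091 − (-0.995) = 0.904 pp.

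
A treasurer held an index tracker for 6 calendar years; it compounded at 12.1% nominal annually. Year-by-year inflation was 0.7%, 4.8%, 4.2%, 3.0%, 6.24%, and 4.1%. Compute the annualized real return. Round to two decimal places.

7.97%

Cumulative inflation factor: 1.007 × 1.048 × 1.042 × 1.030 × 1.0624 × 1.041 ≈ 1.25266.
Nominal growth factor: 1.98442. Real growth factor = 1.98442 / 1.25266 ≈ 1.58416.
Annualized: 1.58416^(1/6) − 1 ≈ 0.07969.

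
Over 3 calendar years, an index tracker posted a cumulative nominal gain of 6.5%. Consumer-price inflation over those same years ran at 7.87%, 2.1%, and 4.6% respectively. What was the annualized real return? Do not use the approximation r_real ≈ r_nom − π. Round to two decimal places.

-2.58%

Cumulative inflation factor: 1.0787 × 1.021 × 1.046 ≈ 1.15201.
Nominal growth factor: 1.06500. Real growth factor = 1.06500 / 1.15201 ≈ 0.92447.
Annualized: 0.92447^(1/3) − 1 ≈ -0.02584.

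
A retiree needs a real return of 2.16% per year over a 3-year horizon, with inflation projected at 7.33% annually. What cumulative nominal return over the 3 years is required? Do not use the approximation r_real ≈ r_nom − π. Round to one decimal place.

31.8%

Required annual nominal rate: (1+2.16%)(1+7.33%) − 1 = 9.648328%.
Cumulative over 3 years: (1 + 0.09648328)^3 − 1 ≈ 0.31828.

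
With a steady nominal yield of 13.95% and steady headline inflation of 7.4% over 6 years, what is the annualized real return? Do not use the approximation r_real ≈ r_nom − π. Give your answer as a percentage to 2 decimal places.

With constant rates the annual real return is the same each year: (1+13.95%)/(1+7.4%) − 1 = 0.06099.

6.10%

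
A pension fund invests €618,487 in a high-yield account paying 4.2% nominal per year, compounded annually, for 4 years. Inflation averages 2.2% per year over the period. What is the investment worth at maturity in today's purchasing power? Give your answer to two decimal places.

Nominal value at maturity: €618,487 × (1 + 4.2%)^4 ≈ €729,124.10.
Price-level factor over 4 years: (1 + 2.2%)^4 ≈ 1.0909468263.
The maturity value deflated by that factor is the answer in today's purchasing power.

€668,340.64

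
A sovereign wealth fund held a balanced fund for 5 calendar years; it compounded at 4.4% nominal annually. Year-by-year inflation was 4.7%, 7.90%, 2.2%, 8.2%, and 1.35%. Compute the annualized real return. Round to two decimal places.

Cumulative inflation factor: 1.047 × 1.0790 × 1.022 × 1.082 × 1.0135 ≈ 1.26611.
Nominal growth factor: 1.24023. Real growth factor = 1.24023 / 1.26611 ≈ 0.97956.
Annualized: 0.97956^(1/5) − 1 ≈ -0.00412.

-0.41%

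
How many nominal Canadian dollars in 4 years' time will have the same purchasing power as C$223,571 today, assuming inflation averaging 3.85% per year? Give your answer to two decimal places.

Cumulative price-level factor: (1+3.85%)^4 ≈ 1.1631239636.
The nominal amount required is C$223,571 scaled up by that factor.

C$260,040.79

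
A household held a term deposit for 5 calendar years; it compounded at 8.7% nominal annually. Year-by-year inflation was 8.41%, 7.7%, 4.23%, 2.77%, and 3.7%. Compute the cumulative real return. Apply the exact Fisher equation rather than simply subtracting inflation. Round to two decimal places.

Cumulative inflation factor: 1.0841 × 1.077 × 1.0423 × 1.0277 × 1.037 ≈ 1.29695.
Nominal growth factor: 1.51757. Real growth factor = 1.51757 / 1.29695 ≈ 1.17010.
Total real return ≈ 17.0105%.

17.01%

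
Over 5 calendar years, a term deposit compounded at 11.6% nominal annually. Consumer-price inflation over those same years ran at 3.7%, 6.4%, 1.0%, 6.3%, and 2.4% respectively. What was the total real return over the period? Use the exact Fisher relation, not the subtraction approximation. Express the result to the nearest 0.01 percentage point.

Cumulative inflation factor: 1.037 × 1.064 × 1.010 × 1.063 × 1.024 ≈ 1.21304.
Nominal growth factor: 1.73110. Real growth factor = 1.73110 / 1.21304 ≈ 1.42707.
Total real return ≈ 42.7072%.

42.71%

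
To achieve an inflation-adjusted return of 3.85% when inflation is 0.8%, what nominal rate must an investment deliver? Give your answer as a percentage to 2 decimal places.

By the Fisher equation, 1 + r_nom = (1 + 3.85%)(1 + 0.8%) = 1.0385 × 1.008 = 1.046808.
So r_nom = 4.6808%.

4.68%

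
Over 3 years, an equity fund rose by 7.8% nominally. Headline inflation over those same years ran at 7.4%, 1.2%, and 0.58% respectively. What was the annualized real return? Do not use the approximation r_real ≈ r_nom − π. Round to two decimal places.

Cumulative inflation factor: 1.074 × 1.012 × 1.0058 ≈ 1.09319.
Nominal growth factor: 1.07800. Real growth factor = 1.07800 / 1.09319 ≈ 0.98610.
Annualized: 0.98610^(1/3) − 1 ≈ -0.00465.

-0.47%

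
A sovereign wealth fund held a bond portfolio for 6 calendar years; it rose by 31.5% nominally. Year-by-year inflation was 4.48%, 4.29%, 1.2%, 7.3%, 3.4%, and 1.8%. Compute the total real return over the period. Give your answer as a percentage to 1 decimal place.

5.6%

Cumulative inflation factor: 1.0448 × 1.0429 × 1.012 × 1.073 × 1.034 × 1.018 ≈ 1.24544.
Nominal growth factor: 1.31500. Real growth factor = 1.31500 / 1.24544 ≈ 1.05585.
Total real return ≈ 5.5848%.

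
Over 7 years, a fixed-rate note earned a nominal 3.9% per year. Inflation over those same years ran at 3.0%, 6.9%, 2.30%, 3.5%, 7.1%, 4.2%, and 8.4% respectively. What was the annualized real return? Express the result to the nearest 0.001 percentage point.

-1.080%

Cumulative inflation factor: 1.030 × 1.069 × 1.0230 × 1.035 × 1.071 × 1.042 × 1.084 ≈ 1.41032.
Nominal growth factor: 1.30710. Real growth factor = 1.30710 / 1.41032 ≈ 0.92681.
Annualized: 0.92681^(1/7) − 1 ≈ -0.01080.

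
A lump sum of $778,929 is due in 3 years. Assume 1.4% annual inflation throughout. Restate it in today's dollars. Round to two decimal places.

Price-level factor over 3 years: (1 + 1.4%)^3 = 1.042590744.
Purchasing power today: $778,929 divided by that factor.

$747,109.07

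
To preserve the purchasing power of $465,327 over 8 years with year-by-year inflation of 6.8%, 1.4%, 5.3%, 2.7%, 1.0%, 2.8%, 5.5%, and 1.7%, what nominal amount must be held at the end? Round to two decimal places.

Cumulative price-level factor: 1.068 × 1.014 × 1.053 × 1.027 × 1.010 × 1.028 × 1.055 × 1.017 ≈ 1.3046557224.
The nominal amount required is $465,327 scaled up by that factor.

$607,091.53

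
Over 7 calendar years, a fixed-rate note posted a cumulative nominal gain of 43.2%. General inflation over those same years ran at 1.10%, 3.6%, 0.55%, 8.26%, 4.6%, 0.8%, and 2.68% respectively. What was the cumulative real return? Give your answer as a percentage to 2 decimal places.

16.01%

Cumulative inflation factor: 1.0110 × 1.036 × 1.0055 × 1.0826 × 1.046 × 1.008 × 1.0268 ≈ 1.23435.
Nominal growth factor: 1.43200. Real growth factor = 1.43200 / 1.23435 ≈ 1.16012.
Total real return ≈ 16.0123%.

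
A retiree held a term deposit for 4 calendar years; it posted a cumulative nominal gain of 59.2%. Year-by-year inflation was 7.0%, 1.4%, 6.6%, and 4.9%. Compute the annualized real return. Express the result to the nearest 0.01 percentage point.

Cumulative inflation factor: 1.070 × 1.014 × 1.066 × 1.049 ≈ 1.21326.
Nominal growth factor: 1.59200. Real growth factor = 1.59200 / 1.21326 ≈ 1.31217.
Annualized: 1.31217^(1/4) − 1 ≈ 0.07028.

7.03%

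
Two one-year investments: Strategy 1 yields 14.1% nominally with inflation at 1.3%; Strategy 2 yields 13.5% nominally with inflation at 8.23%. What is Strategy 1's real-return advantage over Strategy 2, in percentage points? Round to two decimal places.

7.77

Strategy 1 real return: 1.141/1.013 − 1 = 12.636%.
Strategy 2 real return: 1.135/1.0823 − 1 = 4.869%.
Difference: 12.636 − 4.869 = 7.767 pp.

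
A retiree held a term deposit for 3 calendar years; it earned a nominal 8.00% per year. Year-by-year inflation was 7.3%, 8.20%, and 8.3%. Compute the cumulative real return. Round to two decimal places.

Cumulative inflation factor: 1.073 × 1.0820 × 1.083 ≈ 1.25735.
Nominal growth factor: 1.25971. Real growth factor = 1.25971 / 1.25735 ≈ 1.00188.
Total real return ≈ 0.1880%.

0.19%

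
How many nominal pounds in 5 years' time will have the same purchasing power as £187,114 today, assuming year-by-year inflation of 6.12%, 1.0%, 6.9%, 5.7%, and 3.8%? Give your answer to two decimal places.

Cumulative price-level factor: 1.0612 × 1.010 × 1.069 × 1.057 × 1.038 ≈ 1.2570966270.
Multiplying £187,114 by the price-level factor gives the future nominal sum.

£235,220.38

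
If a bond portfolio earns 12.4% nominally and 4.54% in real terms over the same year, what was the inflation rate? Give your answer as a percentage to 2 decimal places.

7.52%

From (1+r_nom) = (1+r_real)(1+π), we get 1+π = (1 + 12.4%)/(1 + 4.54%) = 1.124/1.0454 ≈ 1.07519.
So π ≈ 7.5187%.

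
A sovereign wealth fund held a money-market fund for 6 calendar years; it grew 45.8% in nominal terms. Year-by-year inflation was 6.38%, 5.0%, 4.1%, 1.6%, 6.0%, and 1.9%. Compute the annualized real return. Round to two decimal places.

Cumulative inflation factor: 1.0638 × 1.050 × 1.041 × 1.016 × 1.060 × 1.019 ≈ 1.27607.
Nominal growth factor: 1.45800. Real growth factor = 1.45800 / 1.27607 ≈ 1.14257.
Annualized: 1.14257^(1/6) − 1 ≈ 0.02246.

2.25%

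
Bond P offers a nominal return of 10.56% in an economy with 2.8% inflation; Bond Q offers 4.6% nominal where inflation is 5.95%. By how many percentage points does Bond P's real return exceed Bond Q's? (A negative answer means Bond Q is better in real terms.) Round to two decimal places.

Bond P real return: 1.1056/1.028 − 1 = 7.549%.
Bond Q real return: 1.046/1.0595 − 1 = -1.274%.
Difference: 7.549 − (-1.274) = 8.823 pp.

8.82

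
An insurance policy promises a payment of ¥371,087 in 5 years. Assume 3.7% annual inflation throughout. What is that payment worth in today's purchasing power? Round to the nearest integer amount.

¥309,444

Price-level factor over 5 years: (1 + 3.7%)^5 ≈ 1.1992059701.
Purchasing power today: ¥371,087 divided by that factor.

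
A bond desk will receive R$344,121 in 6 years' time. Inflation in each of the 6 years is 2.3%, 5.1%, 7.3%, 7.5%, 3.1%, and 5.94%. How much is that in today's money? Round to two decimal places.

R$254,042.28

Price-level factor over 6 years: 1.023 × 1.051 × 1.073 × 1.075 × 1.031 × 1.0594 ≈ 1.3545815931.
Purchasing power today: R$344,121 divided by that factor.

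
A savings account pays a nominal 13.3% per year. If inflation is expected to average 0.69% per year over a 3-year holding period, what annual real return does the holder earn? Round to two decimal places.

With constant rates the annual real return is the same each year: (1+13.3%)/(1+0.69%) − 1 = 0.12524.

12.52%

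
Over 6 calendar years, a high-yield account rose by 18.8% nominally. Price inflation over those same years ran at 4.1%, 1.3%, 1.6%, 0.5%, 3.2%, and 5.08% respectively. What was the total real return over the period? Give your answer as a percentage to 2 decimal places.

Cumulative inflation factor: 1.041 × 1.013 × 1.016 × 1.005 × 1.032 × 1.0508 ≈ 1.16767.
Nominal growth factor: 1.18800. Real growth factor = 1.18800 / 1.16767 ≈ 1.01741.
Total real return ≈ 1.7412%.

1.74%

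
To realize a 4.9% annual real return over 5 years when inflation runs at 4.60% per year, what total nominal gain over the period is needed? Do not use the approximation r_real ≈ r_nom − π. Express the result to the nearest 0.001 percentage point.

59.051%

Required annual nominal rate: (1+4.9%)(1+4.60%) − 1 = 9.7254%.
Cumulative over 5 years: (1 + 0.097254)^5 − 1 ≈ 0.59051.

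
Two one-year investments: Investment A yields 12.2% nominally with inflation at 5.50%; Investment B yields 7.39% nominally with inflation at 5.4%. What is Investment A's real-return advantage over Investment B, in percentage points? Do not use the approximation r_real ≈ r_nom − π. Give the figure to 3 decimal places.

Investment A real return: 1.122/1.0550 − 1 = 6.3507%.
Investment B real return: 1.0739/1.054 − 1 = 1.8880%.
Difference: 6.3507 − 1.8880 = 4.4627 pp.

4.463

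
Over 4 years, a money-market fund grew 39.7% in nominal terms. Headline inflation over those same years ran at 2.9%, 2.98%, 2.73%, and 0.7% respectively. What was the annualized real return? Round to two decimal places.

6.25%

Cumulative inflation factor: 1.029 × 1.0298 × 1.0273 × 1.007 ≈ 1.09621.
Nominal growth factor: 1.39700. Real growth factor = 1.39700 / 1.09621 ≈ 1.27439.
Annualized: 1.27439^(1/4) − 1 ≈ 0.06249.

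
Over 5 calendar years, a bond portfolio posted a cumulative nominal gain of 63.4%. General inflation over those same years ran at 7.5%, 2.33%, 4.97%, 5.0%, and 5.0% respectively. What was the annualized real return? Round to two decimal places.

Cumulative inflation factor: 1.075 × 1.0233 × 1.0497 × 1.050 × 1.050 ≈ 1.27308.
Nominal growth factor: 1.63400. Real growth factor = 1.63400 / 1.27308 ≈ 1.28350.
Annualized: 1.28350^(1/5) − 1 ≈ 0.05119.

5.12%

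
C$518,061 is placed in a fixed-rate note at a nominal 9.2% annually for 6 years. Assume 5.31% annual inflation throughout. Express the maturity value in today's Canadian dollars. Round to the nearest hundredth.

C$644,019.55

Nominal value at maturity: C$518,061 × (1 + 9.2%)^6 ≈ C$878,449.36.
Price-level factor over 6 years: (1 + 5.31%)^6 ≈ 1.3640103842.
Dividing the nominal maturity value by the price-level factor gives the value in today's money.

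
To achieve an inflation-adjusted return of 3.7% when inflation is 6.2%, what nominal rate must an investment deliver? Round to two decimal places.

By the Fisher equation, 1 + r_nom = (1 + 3.7%)(1 + 6.2%) = 1.037 × 1.062 = 1.101294.
So r_nom = 10.1294%.

10.13%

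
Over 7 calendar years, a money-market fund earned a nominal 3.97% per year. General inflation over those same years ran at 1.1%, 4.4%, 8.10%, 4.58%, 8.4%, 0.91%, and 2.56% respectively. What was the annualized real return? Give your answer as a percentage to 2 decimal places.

-0.27%

Cumulative inflation factor: 1.011 × 1.044 × 1.0810 × 1.0458 × 1.084 × 1.0091 × 1.0256 ≈ 1.33865.
Nominal growth factor: 1.31328. Real growth factor = 1.31328 / 1.33865 ≈ 0.98104.
Annualized: 0.98104^(1/7) − 1 ≈ -0.00273.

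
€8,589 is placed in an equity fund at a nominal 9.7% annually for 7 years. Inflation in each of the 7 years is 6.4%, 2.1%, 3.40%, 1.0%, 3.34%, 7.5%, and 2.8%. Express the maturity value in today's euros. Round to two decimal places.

€12,673.88

Nominal value at maturity: €8,589 × (1 + 9.7%)^7 ≈ €16,420.60.
Price-level factor over 7 years: 1.064 × 1.021 × 1.0340 × 1.010 × 1.0334 × 1.075 × 1.028 ≈ 1.2956249978.
Dividing the nominal maturity value by the price-level factor gives the value in today's money.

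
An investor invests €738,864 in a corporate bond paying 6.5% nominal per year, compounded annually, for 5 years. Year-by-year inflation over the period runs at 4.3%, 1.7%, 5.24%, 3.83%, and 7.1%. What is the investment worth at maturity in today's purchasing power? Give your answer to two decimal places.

€815,481.51

Nominal value at maturity: €738,864 × (1 + 6.5%)^5 ≈ €1,012,307.71.
Price-level factor over 5 years: 1.043 × 1.017 × 1.0524 × 1.0383 × 1.071 ≈ 1.2413619393.
Dividing the nominal maturity value by the price-level factor gives the value in today's money.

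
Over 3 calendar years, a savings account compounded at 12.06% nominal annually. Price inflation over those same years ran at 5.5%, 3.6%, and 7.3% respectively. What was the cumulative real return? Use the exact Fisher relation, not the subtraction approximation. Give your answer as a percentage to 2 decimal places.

Cumulative inflation factor: 1.055 × 1.036 × 1.073 ≈ 1.17277.
Nominal growth factor: 1.40719. Real growth factor = 1.40719 / 1.17277 ≈ 1.19989.
Total real return ≈ 19.9886%.

19.99%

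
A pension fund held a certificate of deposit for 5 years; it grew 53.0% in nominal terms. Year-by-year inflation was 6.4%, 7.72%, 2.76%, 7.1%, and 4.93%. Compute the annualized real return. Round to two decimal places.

Cumulative inflation factor: 1.064 × 1.0772 × 1.0276 × 1.071 × 1.0493 ≈ 1.32358.
Nominal growth factor: 1.53000. Real growth factor = 1.53000 / 1.32358 ≈ 1.15595.
Annualized: 1.15595^(1/5) − 1 ≈ 0.02941.

2.94%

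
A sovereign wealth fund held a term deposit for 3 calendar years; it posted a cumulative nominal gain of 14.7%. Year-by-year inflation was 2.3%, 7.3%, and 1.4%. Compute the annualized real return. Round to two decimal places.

1.01%

Cumulative inflation factor: 1.023 × 1.073 × 1.014 ≈ 1.11305.
Nominal growth factor: 1.14700. Real growth factor = 1.14700 / 1.11305 ≈ 1.03051.
Annualized: 1.03051^(1/3) − 1 ≈ 0.01007.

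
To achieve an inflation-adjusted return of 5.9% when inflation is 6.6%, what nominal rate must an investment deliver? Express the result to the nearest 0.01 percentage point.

By the Fisher equation, 1 + r_nom = (1 + 5.9%)(1 + 6.6%) = 1.059 × 1.066 = 1.128894.
So r_nom = 12.8894%.

12.89%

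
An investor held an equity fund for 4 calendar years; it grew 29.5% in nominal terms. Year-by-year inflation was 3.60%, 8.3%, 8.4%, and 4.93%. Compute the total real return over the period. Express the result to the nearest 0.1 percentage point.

1.5%

Cumulative inflation factor: 1.0360 × 1.083 × 1.084 × 1.0493 ≈ 1.27620.
Nominal growth factor: 1.29500. Real growth factor = 1.29500 / 1.27620 ≈ 1.01473.
Total real return ≈ 1.4735%.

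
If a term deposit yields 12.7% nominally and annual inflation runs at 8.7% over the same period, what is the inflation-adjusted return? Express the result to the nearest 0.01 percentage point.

Real return via the Fisher equation: (1 + 12.7%)/(1 + 8.7%) − 1 = 1.127/1.087 − 1 ≈ 0.03680.

3.68%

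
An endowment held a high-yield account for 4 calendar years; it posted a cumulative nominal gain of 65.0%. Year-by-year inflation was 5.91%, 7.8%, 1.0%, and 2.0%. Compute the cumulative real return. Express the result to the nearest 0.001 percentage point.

Cumulative inflation factor: 1.0591 × 1.078 × 1.010 × 1.020 ≈ 1.17619.
Nominal growth factor: 1.65000. Real growth factor = 1.65000 / 1.17619 ≈ 1.40284.
Total real return ≈ 40.2835%.

40.284%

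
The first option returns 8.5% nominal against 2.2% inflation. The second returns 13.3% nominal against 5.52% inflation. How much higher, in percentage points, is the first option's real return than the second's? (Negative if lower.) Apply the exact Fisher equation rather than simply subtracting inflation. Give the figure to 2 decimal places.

The first option real return: 1.085/1.022 − 1 = 6.164%.
The second real return: 1.133/1.0552 − 1 = 7.373%.
Difference: 6.164 − 7.373 = -1.209 pp.

-1.21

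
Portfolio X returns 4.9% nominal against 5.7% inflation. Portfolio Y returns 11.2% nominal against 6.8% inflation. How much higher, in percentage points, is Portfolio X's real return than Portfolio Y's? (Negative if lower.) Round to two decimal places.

-4.88

Portfolio X real return: 1.049/1.057 − 1 = -0.757%.
Portfolio Y real return: 1.112/1.068 − 1 = 4.120%.
Difference: -0.757 − 4.120 = -4.877 pp.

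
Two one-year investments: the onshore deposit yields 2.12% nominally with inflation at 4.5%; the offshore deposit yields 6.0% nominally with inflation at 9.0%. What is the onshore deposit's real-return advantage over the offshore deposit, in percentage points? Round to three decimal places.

The onshore deposit real return: 1.0212/1.045 − 1 = -2.2775%.
The offshore deposit real return: 1.060/1.090 − 1 = -2.7523%.
Difference: -2.2775 − (-2.7523) = 0.4748 pp.

0.475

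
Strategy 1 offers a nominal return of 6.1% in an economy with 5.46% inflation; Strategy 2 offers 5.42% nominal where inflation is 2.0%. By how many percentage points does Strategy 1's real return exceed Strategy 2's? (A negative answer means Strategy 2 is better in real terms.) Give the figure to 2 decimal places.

-2.75

Strategy 1 real return: 1.061/1.0546 − 1 = 0.607%.
Strategy 2 real return: 1.0542/1.020 − 1 = 3.353%.
Difference: 0.607 − 3.353 = -2.746 pp.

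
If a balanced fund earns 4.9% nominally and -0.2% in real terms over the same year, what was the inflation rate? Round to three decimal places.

From (1+r_nom) = (1+r_real)(1+π), we get 1+π = (1 + 4.9%)/(1 − 0.2%) = 1.049/0.998 ≈ 1.05110.
So π ≈ 5.1102%.

5.110%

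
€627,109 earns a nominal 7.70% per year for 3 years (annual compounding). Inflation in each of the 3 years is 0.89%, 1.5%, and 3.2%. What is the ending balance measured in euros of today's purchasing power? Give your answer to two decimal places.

Nominal value at maturity: €627,109 × (1 + 7.70%)^3 ≈ €783,411.86.
Price-level factor over 3 years: 1.0089 × 1.015 × 1.032 = 1.056802572.
Dividing the nominal maturity value by the price-level factor gives the value in today's money.

€741,303.89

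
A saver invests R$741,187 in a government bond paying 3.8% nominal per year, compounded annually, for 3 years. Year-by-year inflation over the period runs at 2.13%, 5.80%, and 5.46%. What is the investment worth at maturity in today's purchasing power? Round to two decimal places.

R$727,433.15

Nominal value at maturity: R$741,187 × (1 + 3.8%)^3 ≈ R$828,933.81.
Price-level factor over 3 years: 1.0213 × 1.0580 × 1.0546 ≈ 1.1395326328.
Dividing the nominal maturity value by the price-level factor gives the value in today's money.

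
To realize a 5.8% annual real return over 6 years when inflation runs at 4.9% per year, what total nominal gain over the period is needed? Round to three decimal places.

86.882%

Required annual nominal rate: (1+5.8%)(1+4.9%) − 1 = 10.9842%.
Cumulative over 6 years: (1 + 0.109842)^6 − 1 ≈ 0.86882.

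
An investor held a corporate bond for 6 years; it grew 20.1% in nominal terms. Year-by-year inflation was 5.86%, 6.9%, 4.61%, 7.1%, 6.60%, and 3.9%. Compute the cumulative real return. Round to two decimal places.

-14.47%

Cumulative inflation factor: 1.0586 × 1.069 × 1.0461 × 1.071 × 1.0660 × 1.039 ≈ 1.40425.
Nominal growth factor: 1.20100. Real growth factor = 1.20100 / 1.40425 ≈ 0.85526.
Total real return ≈ -14.4740%.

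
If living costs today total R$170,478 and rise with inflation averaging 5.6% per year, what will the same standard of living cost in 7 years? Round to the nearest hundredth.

R$249,640.92

Cumulative price-level factor: (1+5.6%)^7 ≈ 1.4643585503.
Multiplying R$170,478 by the price-level factor gives the future nominal sum.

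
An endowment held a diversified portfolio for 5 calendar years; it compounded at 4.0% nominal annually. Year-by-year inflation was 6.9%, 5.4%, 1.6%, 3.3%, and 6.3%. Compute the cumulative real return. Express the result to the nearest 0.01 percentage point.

Cumulative inflation factor: 1.069 × 1.054 × 1.016 × 1.033 × 1.063 ≈ 1.25703.
Nominal growth factor: 1.21665. Real growth factor = 1.21665 / 1.25703 ≈ 0.96788.
Total real return ≈ -3.2121%.

-3.21%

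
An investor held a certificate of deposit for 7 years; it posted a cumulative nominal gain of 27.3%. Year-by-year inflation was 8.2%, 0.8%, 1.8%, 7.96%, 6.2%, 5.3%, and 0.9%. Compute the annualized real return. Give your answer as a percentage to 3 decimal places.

Cumulative inflation factor: 1.082 × 1.008 × 1.018 × 1.0796 × 1.062 × 1.053 × 1.009 ≈ 1.35252.
Nominal growth factor: 1.27300. Real growth factor = 1.27300 / 1.35252 ≈ 0.94121.
Annualized: 0.94121^(1/7) − 1 ≈ -0.00862.

-0.862%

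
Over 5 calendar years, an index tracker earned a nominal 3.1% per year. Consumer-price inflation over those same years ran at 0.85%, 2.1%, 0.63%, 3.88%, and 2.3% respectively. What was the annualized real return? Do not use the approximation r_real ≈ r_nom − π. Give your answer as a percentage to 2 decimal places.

Cumulative inflation factor: 1.0085 × 1.021 × 1.0063 × 1.0388 × 1.023 ≈ 1.10113.
Nominal growth factor: 1.16491. Real growth factor = 1.16491 / 1.10113 ≈ 1.05793.
Annualized: 1.05793^(1/5) − 1 ≈ 0.01133.

1.13%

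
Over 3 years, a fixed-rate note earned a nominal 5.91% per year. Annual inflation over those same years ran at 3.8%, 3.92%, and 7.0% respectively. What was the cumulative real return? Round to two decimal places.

Cumulative inflation factor: 1.038 × 1.0392 × 1.070 ≈ 1.15420.
Nominal growth factor: 1.18798. Real growth factor = 1.18798 / 1.15420 ≈ 1.02927.
Total real return ≈ 2.9273%.

2.93%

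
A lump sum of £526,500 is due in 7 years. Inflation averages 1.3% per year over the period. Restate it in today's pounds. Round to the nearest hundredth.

Price-level factor over 7 years: (1 + 1.3%)^7 ≈ 1.0946269025.
Purchasing power today: £526,500 divided by that factor.

£480,985.80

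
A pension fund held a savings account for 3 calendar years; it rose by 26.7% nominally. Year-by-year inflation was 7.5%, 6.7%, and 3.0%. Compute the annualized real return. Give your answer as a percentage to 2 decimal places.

Cumulative inflation factor: 1.075 × 1.067 × 1.030 ≈ 1.18144.
Nominal growth factor: 1.26700. Real growth factor = 1.26700 / 1.18144 ≈ 1.07242.
Annualized: 1.07242^(1/3) − 1 ≈ 0.02358.

2.36%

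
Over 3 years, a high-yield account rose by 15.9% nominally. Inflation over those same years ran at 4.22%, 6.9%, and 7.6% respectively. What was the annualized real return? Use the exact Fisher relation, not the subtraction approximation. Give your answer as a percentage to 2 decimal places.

-1.12%

Cumulative inflation factor: 1.0422 × 1.069 × 1.076 ≈ 1.19878.
Nominal growth factor: 1.15900. Real growth factor = 1.15900 / 1.19878 ≈ 0.96681.
Annualized: 0.96681^(1/3) − 1 ≈ -0.01119.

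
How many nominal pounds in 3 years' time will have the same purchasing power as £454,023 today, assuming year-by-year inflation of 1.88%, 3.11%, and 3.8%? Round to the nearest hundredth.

Cumulative price-level factor: 1.0188 × 1.0311 × 1.038 ≈ 1.0904030978.
The nominal amount required is £454,023 scaled up by that factor.

£495,068.09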